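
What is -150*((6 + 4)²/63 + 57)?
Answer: -184550/21 ≈ -8788.1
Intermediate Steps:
-150*((6 + 4)²/63 + 57) = -150*(10²*(1/63) + 57) = -150*(100*(1/63) + 57) = -150*(100/63 + 57) = -150*3691/63 = -184550/21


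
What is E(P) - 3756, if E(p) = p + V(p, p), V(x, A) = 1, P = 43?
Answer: -3712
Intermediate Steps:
E(p) = 1 + p (E(p) = p + 1 = 1 + p)
E(P) - 3756 = (1 + 43) - 3756 = 44 - 3756 = -3712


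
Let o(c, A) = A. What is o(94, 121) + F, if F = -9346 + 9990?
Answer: 765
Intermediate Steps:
F = 644
o(94, 121) + F = 121 + 644 = 765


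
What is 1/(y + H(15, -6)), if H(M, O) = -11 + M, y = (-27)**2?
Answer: 1/733 ≈ 0.0013643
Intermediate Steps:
y = 729
1/(y + H(15, -6)) = 1/(729 + (-11 + 15)) = 1/(729 + 4) = 1/733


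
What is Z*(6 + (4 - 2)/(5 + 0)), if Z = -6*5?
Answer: -192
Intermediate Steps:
Z = -30
Z*(6 + (4 - 2)/(5 + 0)) = -30*(6 + (4 - 2)/(5 + 0)) = -30*(6 + 2/5) = -30*(6 + 2*(⅕)) = -30*(6 + ⅖) = -30*32/5 = -192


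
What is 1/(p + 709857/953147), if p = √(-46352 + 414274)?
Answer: -676598069979/334252660873270049 + 908489203609*√367922/334252660873270049 ≈ 0.0016466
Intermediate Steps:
p = √367922 ≈ 606.57
1/(p + 709857/953147) = 1/(√367922 + 709857/953147) = 1/(709857/953147 + √367922)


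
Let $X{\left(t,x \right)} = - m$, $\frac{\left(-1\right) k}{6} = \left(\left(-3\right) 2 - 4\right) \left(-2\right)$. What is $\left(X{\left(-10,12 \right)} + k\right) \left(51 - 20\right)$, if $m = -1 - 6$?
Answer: $-3503$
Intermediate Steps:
$k = -120$ ($k = - 6 \left(\left(-3\right) 2 - 4\right) \left(-2\right) = - 6 \left(-6 - 4\right) \left(-2\right) = - 6 \left(\left(-10\right) \left(-2\right)\right) = \left(-6\right) 20 = -120$)
$m = -7$ ($m = -1 - 6 = -7$)
$X{\left(t,x \right)} = 7$ ($X{\left(t,x \right)} = \left(-1\right) \left(-7\right) = 7$)
$\left(X{\left(-10,12 \right)} + k\right) \left(51 - 20\right) = \left(7 - 120\right) \left(51 - 20\right) = \left(-113\right) 31 = -3503$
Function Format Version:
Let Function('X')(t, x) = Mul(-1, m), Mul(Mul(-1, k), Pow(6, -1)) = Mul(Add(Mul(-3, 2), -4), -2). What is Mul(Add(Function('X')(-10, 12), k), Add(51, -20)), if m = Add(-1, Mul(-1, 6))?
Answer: -3503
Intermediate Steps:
k = -120 (k = Mul(-6, Mul(Add(Mul(-3, 2), -4), -2)) = Mul(-6, Mul(Add(-6, -4), -2)) = Mul(-6, Mul(-10, -2)) = Mul(-6, 20) = -120)
m = -7 (m = Add(-1, -6) = -7)
Function('X')(t, x) = 7 (Function('X')(t, x) = Mul(-1, -7) = 7)
Mul(Add(Function('X')(-10, 12), k), Add(51, -20)) = Mul(Add(7, -120), Add(51, -20)) = Mul(-113, 31) = -3503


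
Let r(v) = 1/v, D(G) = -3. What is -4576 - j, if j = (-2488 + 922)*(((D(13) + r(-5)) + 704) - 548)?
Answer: 1173544/5 ≈ 2.3471e+5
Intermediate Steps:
j = -1196424/5 (j = (-2488 + 922)*(((-3 + 1/(-5)) + 704) - 548) = -1566*(((-3 - ⅕) + 704) - 548) = -1566*((-16/5 + 704) - 548) = -1566*(3504/5 - 548) = -1566*764/5 = -1196424/5 ≈ -2.3928e+5)
-4576 - j = -4576 - 1*(-1196424/5) = -4576 + 1196424/5 = 1173544/5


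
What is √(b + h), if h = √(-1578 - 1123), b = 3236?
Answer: √(3236 + I*√2701) ≈ 56.888 + 0.4568*I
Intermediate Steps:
h = I*√2701 (h = √(-2701) = I*√2701 ≈ 51.971*I)
√(b + h) = √(3236 + I*√2701)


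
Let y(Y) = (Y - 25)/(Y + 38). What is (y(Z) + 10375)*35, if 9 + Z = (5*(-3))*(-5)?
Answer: 37766435/104 ≈ 3.6314e+5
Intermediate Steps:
Z = 66 (Z = -9 + (5*(-3))*(-5) = -9 - 15*(-5) = -9 + 75 = 66)
y(Y) = (-25 + Y)/(38 + Y)
(y(Z) + 10375)*35 = ((-25 + 66)/(38 + 66) + 10375)*35 = (41/104 + 10375)*35 = (1079041/104)*35 = 37766435/104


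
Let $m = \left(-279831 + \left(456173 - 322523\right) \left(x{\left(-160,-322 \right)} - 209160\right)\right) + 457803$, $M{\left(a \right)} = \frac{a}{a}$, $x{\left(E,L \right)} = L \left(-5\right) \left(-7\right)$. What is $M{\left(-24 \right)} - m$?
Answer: $29460291529$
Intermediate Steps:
$x{\left(E,L \right)} = 35 L$ ($x{\left(E,L \right)} = - 5 L \left(-7\right) = 35 L$)
$M{\left(a \right)} = 1$
$m = -29460291528$ ($m = \left(-279831 + \left(456173 - 322523\right) \left(35 \left(-322\right) - 209160\right)\right) + 457803 = \left(-279831 + 133650 \left(-11270 - 209160\right)\right) + 457803 = \left(-279831 + 133650 \left(-220430\right)\right) + 457803 = \left(-279831 - 29460469500\right) + 457803 = -29460749331 + 457803 = -29460291528$)
$M{\left(-24 \right)} - m = 1 - -29460291528 = 1 + 29460291528 = 29460291529$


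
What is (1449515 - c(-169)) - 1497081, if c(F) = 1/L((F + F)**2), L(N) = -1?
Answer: -47565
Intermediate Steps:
c(F) = -1 (c(F) = 1/(-1) = -1)
(1449515 - c(-169)) - 1497081 = (1449515 - 1*(-1)) - 1497081 = (1449515 + 1) - 1497081 = 1449516 - 1497081 = -47565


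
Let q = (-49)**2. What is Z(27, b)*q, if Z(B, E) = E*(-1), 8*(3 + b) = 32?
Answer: -2401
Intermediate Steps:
b = 1 (b = -3 + (1/8)*32 = -3 + 4 = 1)
Z(B, E) = -E
q = 2401
Z(27, b)*q = -1*1*2401 = -1*2401 = -2401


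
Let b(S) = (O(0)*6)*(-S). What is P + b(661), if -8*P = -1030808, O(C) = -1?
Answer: 132817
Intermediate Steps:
b(S) = 6*S (b(S) = (-1*6)*(-S) = -(-6)*S = 6*S)
P = 128851 (P = -⅛*(-1030808) = 128851)
P + b(661) = 128851 + 6*661 = 128851 + 3966 = 132817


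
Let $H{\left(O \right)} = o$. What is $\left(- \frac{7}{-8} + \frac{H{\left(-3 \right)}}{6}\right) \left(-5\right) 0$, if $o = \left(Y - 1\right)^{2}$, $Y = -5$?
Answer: $0$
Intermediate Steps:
$o = 36$ ($o = \left(-5 - 1\right)^{2} = \left(-6\right)^{2} = 36$)
$H{\left(O \right)} = 36$
$\left(- \frac{7}{-8} + \frac{H{\left(-3 \right)}}{6}\right) \left(-5\right) 0 = \left(- \frac{7}{-8} + \frac{36}{6}\right) \left(-5\right) 0 = \left(\left(-7\right) \left(- \frac{1}{8}\right) + 36 \cdot \frac{1}{6}\right) \left(-5\right) 0 = \left(\frac{7}{8} + 6\right) \left(-5\right) 0 = \frac{55}{8} \left(-5\right) 0 = \left(- \frac{275}{8}\right) 0 = 0$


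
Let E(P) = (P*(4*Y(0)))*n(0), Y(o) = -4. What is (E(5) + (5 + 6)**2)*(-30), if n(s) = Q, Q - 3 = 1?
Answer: 5970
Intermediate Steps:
Q = 4 (Q = 3 + 1 = 4)
n(s) = 4
E(P) = -64*P (E(P) = (P*(4*(-4)))*4 = (P*(-16))*4 = -16*P*4 = -64*P)
(E(5) + (5 + 6)**2)*(-30) = (-64*5 + (5 + 6)**2)*(-30) = (-320 + 11**2)*(-30) = (-320 + 121)*(-30) = -199*(-30) = 5970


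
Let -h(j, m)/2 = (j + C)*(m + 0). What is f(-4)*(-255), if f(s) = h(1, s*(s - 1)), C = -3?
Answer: -20400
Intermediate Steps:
h(j, m) = -2*m*(-3 + j) (h(j, m) = -2*(j - 3)*(m + 0) = -2*(-3 + j)*m = -2*m*(-3 + j))
f(s) = 4*s*(-1 + s) (f(s) = 2*(s*(s - 1))*(3 - 1*1) = 2*(s*(-1 + s))*(3 - 1) = 2*(s*(-1 + s))*2 = 4*s*(-1 + s))
f(-4)*(-255) = (4*(-4)*(-1 - 4))*(-255) = (4*(-4)*(-5))*(-255) = 80*(-255) = -20400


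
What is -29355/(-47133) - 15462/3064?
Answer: -106471121/24069252 ≈ -4.4235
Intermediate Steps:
-29355/(-47133) - 15462/3064 = -29355*(-1/47133) - 15462*1/3064 = 9785/15711 - 7731/1532 = -106471121/24069252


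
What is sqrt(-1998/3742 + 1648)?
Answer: sqrt(5767187239)/1871 ≈ 40.589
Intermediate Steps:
sqrt(-1998/3742 + 1648) = sqrt(-1998*1/3742 + 1648) = sqrt(-999/1871 + 1648) = sqrt(3082409/1871) = sqrt(5767187239)/1871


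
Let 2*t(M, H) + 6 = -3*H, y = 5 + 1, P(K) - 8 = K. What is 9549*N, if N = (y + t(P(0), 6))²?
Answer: 343764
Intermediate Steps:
P(K) = 8 + K
y = 6
t(M, H) = -3 - 3*H/2 (t(M, H) = -3 + (-3*H)/2 = -3 - 3*H/2)
N = 36 (N = (6 + (-3 - 3/2*6))² = (6 + (-3 - 9))² = (6 - 12)² = (-6)² = 36)
9549*N = 9549*36 = 343764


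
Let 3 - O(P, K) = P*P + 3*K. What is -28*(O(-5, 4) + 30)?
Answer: 112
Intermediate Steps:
O(P, K) = 3 - P² - 3*K (O(P, K) = 3 - (P*P + 3*K) = 3 - (P² + 3*K) = 3 + (-P² - 3*K) = 3 - P² - 3*K)
-28*(O(-5, 4) + 30) = -28*((3 - 1*(-5)² - 3*4) + 30) = -28*((3 - 1*25 - 12) + 30) = -28*((3 - 25 - 12) + 30) = -28*(-34 + 30) = -28*(-4) = 112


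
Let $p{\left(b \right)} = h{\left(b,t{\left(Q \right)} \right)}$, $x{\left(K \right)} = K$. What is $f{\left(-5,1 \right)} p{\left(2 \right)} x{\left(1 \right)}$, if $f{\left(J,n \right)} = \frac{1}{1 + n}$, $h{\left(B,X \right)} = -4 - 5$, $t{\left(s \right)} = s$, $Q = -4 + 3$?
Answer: $- \frac{9}{2} \approx -4.5$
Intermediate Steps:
$Q = -1$
$h{\left(B,X \right)} = -9$ ($h{\left(B,X \right)} = -4 - 5 = -9$)
$p{\left(b \right)} = -9$
$f{\left(-5,1 \right)} p{\left(2 \right)} x{\left(1 \right)} = \frac{1}{1 + 1} \left(-9\right) 1 = \frac{1}{2} \left(-9\right) 1 = \left(- \frac{9}{2}\right) 1 = - \frac{9}{2}$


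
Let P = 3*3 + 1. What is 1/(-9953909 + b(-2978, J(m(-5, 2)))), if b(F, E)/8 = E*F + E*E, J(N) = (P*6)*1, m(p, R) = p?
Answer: -1/11354549 ≈ -8.8070e-8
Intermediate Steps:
P = 10 (P = 9 + 1 = 10)
J(N) = 60 (J(N) = (10*6)*1 = 60*1 = 60)
b(F, E) = 8*E**2 + 8*E*F (b(F, E) = 8*(E*F + E*E) = 8*(E*F + E**2) = 8*(E**2 + E*F) = 8*E**2 + 8*E*F)
1/(-9953909 + b(-2978, J(m(-5, 2)))) = 1/(-9953909 + 8*60*(60 - 2978)) = 1/(-9953909 + 8*60*(-2918)) = 1/(-9953909 - 1400640) = 1/(-11354549) = -1/11354549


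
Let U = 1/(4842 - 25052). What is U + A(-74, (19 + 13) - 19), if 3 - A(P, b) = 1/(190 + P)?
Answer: 3506377/1172180 ≈ 2.9913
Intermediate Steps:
A(P, b) = 3 - 1/(190 + P)
U = -1/20210 (U = 1/(-20210) = -1/20210 ≈ -4.9480e-5)
U + A(-74, (19 + 13) - 19) = -1/20210 + (569 + 3*(-74))/(190 - 74) = -1/20210 + (569 - 222)/116 = -1/20210 + (1/116)*347 = -1/20210 + 347/116 = 3506377/1172180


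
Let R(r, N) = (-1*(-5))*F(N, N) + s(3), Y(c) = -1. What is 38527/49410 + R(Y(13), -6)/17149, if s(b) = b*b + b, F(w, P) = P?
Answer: 659810143/847332090 ≈ 0.77869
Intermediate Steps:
s(b) = b + b**2 (s(b) = b**2 + b = b + b**2)
R(r, N) = 12 + 5*N (R(r, N) = (-1*(-5))*N + 3*(1 + 3) = 5*N + 3*4 = 5*N + 12 = 12 + 5*N)
38527/49410 + R(Y(13), -6)/17149 = 38527/49410 + (12 + 5*(-6))/17149 = 38527*(1/49410) + (12 - 30)*(1/17149) = 38527/49410 - 18*1/17149 = 38527/49410 - 18/17149 = 659810143/847332090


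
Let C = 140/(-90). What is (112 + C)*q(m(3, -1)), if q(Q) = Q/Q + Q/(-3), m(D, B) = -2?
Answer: 4970/27 ≈ 184.07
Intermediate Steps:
q(Q) = 1 - Q/3 (q(Q) = 1 + Q*(-⅓) = 1 - Q/3)
C = -14/9 (C = 140*(-1/90) = -14/9 ≈ -1.5556)
(112 + C)*q(m(3, -1)) = (112 - 14/9)*(1 - ⅓*(-2)) = 994*(1 + ⅔)/9 = (994/9)*(5/3) = 4970/27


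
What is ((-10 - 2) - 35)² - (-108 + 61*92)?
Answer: -3295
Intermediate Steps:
((-10 - 2) - 35)² - (-108 + 61*92) = (-12 - 35)² - (-108 + 5612) = (-47)² - 1*5504 = 2209 - 5504 = -3295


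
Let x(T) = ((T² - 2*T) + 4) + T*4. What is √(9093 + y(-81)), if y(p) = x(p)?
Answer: 2*√3874 ≈ 124.48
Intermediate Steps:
x(T) = 4 + T² + 2*T (x(T) = (4 + T² - 2*T) + 4*T = 4 + T² + 2*T)
y(p) = 4 + p² + 2*p
√(9093 + y(-81)) = √(9093 + (4 + (-81)² + 2*(-81))) = √(9093 + (4 + 6561 - 162)) = √(9093 + 6403) = √15496 = 2*√3874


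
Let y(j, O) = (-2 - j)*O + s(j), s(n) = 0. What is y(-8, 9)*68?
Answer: 3672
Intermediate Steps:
y(j, O) = O*(-2 - j) (y(j, O) = (-2 - j)*O + 0 = O*(-2 - j) + 0 = O*(-2 - j))
y(-8, 9)*68 = (9*(-2 - 1*(-8)))*68 = (9*(-2 + 8))*68 = (9*6)*68 = 54*68 = 3672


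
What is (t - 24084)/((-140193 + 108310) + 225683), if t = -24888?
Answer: -4081/16150 ≈ -0.25269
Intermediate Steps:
(t - 24084)/((-140193 + 108310) + 225683) = (-24888 - 24084)/((-140193 + 108310) + 225683) = -48972/(-31883 + 225683) = -48972/193800 = -48972*1/193800 = -4081/16150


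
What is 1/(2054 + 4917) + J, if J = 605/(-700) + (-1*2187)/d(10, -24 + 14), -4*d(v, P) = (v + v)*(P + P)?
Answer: -55467897/2439850 ≈ -22.734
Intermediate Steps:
d(v, P) = -P*v (d(v, P) = -(v + v)*(P + P)/4 = -2*v*2*P/4 = -P*v)
J = -7957/350 (J = 605/(-700) + (-1*2187)/((-1*(-24 + 14)*10)) = 605*(-1/700) - 2187/((-1*(-10)*10)) = -121/140 - 2187/100 = -7957/350 ≈ -22.734)
1/(2054 + 4917) + J = 1/(2054 + 4917) - 7957/350 = 1/6971 - 7957/350 = -55467897/2439850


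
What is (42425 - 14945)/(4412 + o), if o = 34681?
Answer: 9160/13031 ≈ 0.70294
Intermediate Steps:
(42425 - 14945)/(4412 + o) = (42425 - 14945)/(4412 + 34681) = 27480/39093 = 27480*(1/39093) = 9160/13031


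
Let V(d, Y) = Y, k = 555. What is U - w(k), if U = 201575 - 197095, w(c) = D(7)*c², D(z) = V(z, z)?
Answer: -2151695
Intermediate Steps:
D(z) = z
w(c) = 7*c²
U = 4480
U - w(k) = 4480 - 7*555² = 4480 - 7*308025 = 4480 - 1*2156175 = 4480 - 2156175 = -2151695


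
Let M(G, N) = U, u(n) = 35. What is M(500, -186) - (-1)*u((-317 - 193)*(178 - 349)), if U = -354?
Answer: -319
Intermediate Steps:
M(G, N) = -354
M(500, -186) - (-1)*u((-317 - 193)*(178 - 349)) = -354 - (-1)*35 = -354 - 1*(-35) = -354 + 35 = -319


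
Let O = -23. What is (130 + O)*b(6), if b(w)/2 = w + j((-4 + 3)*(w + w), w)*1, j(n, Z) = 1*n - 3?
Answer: -1926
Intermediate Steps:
j(n, Z) = -3 + n (j(n, Z) = n - 3 = -3 + n)
b(w) = -6 - 2*w (b(w) = 2*(w + (-3 + (-4 + 3)*(w + w))*1) = 2*(w + (-3 - 2*w)*1) = 2*(w + (-3 - 2*w)) = 2*(-3 - w) = -6 - 2*w)
(130 + O)*b(6) = (130 - 23)*(-6 - 2*6) = 107*(-6 - 12) = 107*(-18) = -1926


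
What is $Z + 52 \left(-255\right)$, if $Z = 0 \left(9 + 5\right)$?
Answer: $-13260$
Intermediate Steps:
$Z = 0$ ($Z = 0 \cdot 14 = 0$)
$Z + 52 \left(-255\right) = 0 + 52 \left(-255\right) = 0 - 13260 = -13260$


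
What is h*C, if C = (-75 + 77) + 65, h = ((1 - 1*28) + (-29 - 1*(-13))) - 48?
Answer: -6097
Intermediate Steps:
h = -91 (h = ((1 - 28) + (-29 + 13)) - 48 = (-27 - 16) - 48 = -43 - 48 = -91)
C = 67 (C = 2 + 65 = 67)
h*C = -91*67 = -6097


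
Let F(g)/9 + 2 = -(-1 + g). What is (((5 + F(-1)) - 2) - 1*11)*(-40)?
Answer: 320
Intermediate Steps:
F(g) = -9 - 9*g (F(g) = -18 + 9*(-(-1 + g)) = -18 + 9*(1 - g) = -18 + (9 - 9*g) = -9 - 9*g)
(((5 + F(-1)) - 2) - 1*11)*(-40) = (((5 + (-9 - 9*(-1))) - 2) - 1*11)*(-40) = (((5 + (-9 + 9)) - 2) - 11)*(-40) = (((5 + 0) - 2) - 11)*(-40) = ((5 - 2) - 11)*(-40) = (3 - 11)*(-40) = -8*(-40) = 320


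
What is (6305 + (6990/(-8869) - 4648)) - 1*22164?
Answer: -181883573/8869 ≈ -20508.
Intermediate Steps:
(6305 + (6990/(-8869) - 4648)) - 1*22164 = (6305 + (6990*(-1/8869) - 4648)) - 22164 = (6305 + (-6990/8869 - 4648)) - 22164 = (6305 - 41230102/8869) - 22164 = 14688943/8869 - 22164 = -181883573/8869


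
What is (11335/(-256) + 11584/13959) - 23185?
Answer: -83006950001/3573504 ≈ -23228.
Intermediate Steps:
(11335/(-256) + 11584/13959) - 23185 = (11335*(-1/256) + 11584*(1/13959)) - 23185 = (-11335/256 + 11584/13959) - 23185 = -155259761/3573504 - 23185 = -83006950001/3573504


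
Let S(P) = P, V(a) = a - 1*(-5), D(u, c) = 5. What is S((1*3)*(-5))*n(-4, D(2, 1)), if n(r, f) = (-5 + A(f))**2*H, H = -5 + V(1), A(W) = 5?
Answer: 0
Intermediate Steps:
V(a) = 5 + a (V(a) = a + 5 = 5 + a)
H = 1 (H = -5 + (5 + 1) = -5 + 6 = 1)
n(r, f) = 0 (n(r, f) = (-5 + 5)**2*1 = 0**2*1 = 0*1 = 0)
S((1*3)*(-5))*n(-4, D(2, 1)) = ((1*3)*(-5))*0 = (3*(-5))*0 = -15*0 = 0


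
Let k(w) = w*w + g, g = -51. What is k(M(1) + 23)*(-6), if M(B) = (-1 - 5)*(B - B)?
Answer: -2868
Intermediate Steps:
M(B) = 0 (M(B) = -6*0 = 0)
k(w) = -51 + w² (k(w) = w*w - 51 = w² - 51 = -51 + w²)
k(M(1) + 23)*(-6) = (-51 + (0 + 23)²)*(-6) = (-51 + 23²)*(-6) = (-51 + 529)*(-6) = 478*(-6) = -2868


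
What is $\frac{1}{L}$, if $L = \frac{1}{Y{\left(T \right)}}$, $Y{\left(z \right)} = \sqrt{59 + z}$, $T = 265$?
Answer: $18$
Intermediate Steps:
$L = \frac{1}{18}$ ($L = \frac{1}{\sqrt{59 + 265}} = \frac{1}{\sqrt{324}} = \frac{1}{18} \approx 0.055556$)
$\frac{1}{L} = \frac{1}{\frac{1}{18}} = 18$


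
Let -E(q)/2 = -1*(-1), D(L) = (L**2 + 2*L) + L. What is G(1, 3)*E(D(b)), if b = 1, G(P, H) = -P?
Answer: 2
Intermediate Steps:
D(L) = L**2 + 3*L
E(q) = -2 (E(q) = -(-2)*(-1) = -2*1 = -2)
G(1, 3)*E(D(b)) = -1*1*(-2) = -1*(-2) = 2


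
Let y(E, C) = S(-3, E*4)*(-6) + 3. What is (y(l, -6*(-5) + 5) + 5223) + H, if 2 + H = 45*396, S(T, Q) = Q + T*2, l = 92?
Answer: 20872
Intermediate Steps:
S(T, Q) = Q + 2*T
H = 17818 (H = -2 + 45*396 = -2 + 17820 = 17818)
y(E, C) = 39 - 24*E (y(E, C) = (E*4 + 2*(-3))*(-6) + 3 = (4*E - 6)*(-6) + 3 = (-6 + 4*E)*(-6) + 3 = (36 - 24*E) + 3 = 39 - 24*E)
(y(l, -6*(-5) + 5) + 5223) + H = ((39 - 24*92) + 5223) + 17818 = ((39 - 2208) + 5223) + 17818 = (-2169 + 5223) + 17818 = 3054 + 17818 = 20872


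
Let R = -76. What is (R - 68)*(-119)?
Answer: 17136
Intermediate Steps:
(R - 68)*(-119) = (-76 - 68)*(-119) = -144*(-119) = 17136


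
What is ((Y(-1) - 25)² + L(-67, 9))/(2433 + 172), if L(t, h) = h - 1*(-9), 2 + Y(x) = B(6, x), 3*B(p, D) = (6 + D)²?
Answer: 3298/23445 ≈ 0.14067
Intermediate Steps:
B(p, D) = (6 + D)²/3
Y(x) = -2 + (6 + x)²/3
L(t, h) = 9 + h (L(t, h) = h + 9 = 9 + h)
((Y(-1) - 25)² + L(-67, 9))/(2433 + 172) = (((-2 + (6 - 1)²/3) - 25)² + (9 + 9))/(2433 + 172) = (((-2 + (⅓)*5²) - 25)² + 18)/2605 = (((-2 + (⅓)*25) - 25)² + 18)*(1/2605) = (((-2 + 25/3) - 25)² + 18)*(1/2605) = ((19/3 - 25)² + 18)*(1/2605) = ((-56/3)² + 18)*(1/2605) = (3136/9 + 18)*(1/2605) = (3298/9)*(1/2605) = 3298/23445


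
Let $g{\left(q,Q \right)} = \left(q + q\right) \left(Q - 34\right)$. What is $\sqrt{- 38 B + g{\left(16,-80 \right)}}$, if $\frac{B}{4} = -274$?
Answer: $20 \sqrt{95} \approx 194.94$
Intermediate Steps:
$B = -1096$ ($B = 4 \left(-274\right) = -1096$)
$g{\left(q,Q \right)} = 2 q \left(-34 + Q\right)$
$\sqrt{- 38 B + g{\left(16,-80 \right)}} = \sqrt{\left(-38\right) \left(-1096\right) + 2 \cdot 16 \left(-34 - 80\right)} = \sqrt{41648 + 2 \cdot 16 \left(-114\right)} = \sqrt{41648 - 3648} = \sqrt{38000} = 20 \sqrt{95}$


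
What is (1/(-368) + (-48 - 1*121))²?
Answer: 3867969249/135424 ≈ 28562.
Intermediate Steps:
(1/(-368) + (-48 - 1*121))² = (-1/368 + (-48 - 121))² = (-1/368 - 169)² = (-62193/368)² = 3867969249/135424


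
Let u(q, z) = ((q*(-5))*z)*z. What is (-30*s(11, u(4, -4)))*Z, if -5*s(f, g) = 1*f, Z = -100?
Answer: -6600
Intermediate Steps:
u(q, z) = -5*q*z² (u(q, z) = ((-5*q)*z)*z = (-5*q*z)*z = -5*q*z²)
s(f, g) = -f/5
(-30*s(11, u(4, -4)))*Z = -(-6)*11*(-100) = -30*(-11/5)*(-100) = 66*(-100) = -6600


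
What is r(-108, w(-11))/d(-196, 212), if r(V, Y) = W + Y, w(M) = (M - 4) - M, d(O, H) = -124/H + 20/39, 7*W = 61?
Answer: -68211/1043 ≈ -65.399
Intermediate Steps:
W = 61/7 (W = (⅐)*61 = 61/7 ≈ 8.7143)
d(O, H) = 20/39 - 124/H (d(O, H) = -124/H + 20*(1/39) = -124/H + 20/39 = 20/39 - 124/H)
w(M) = -4 (w(M) = (-4 + M) - M = -4)
r(V, Y) = 61/7 + Y
r(-108, w(-11))/d(-196, 212) = (61/7 - 4)/(20/39 - 124/212) = 33/(7*(20/39 - 124*1/212)) = 33/(7*(20/39 - 31/53)) = 33/(7*(-149/2067)) = (33/7)*(-2067/149) = -68211/1043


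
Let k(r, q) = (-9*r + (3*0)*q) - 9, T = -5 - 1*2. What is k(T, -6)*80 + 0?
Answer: 4320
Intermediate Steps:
T = -7 (T = -5 - 2 = -7)
k(r, q) = -9 - 9*r (k(r, q) = (-9*r + 0*q) - 9 = (-9*r + 0) - 9 = -9*r - 9 = -9 - 9*r)
k(T, -6)*80 + 0 = (-9 - 9*(-7))*80 + 0 = (-9 + 63)*80 + 0 = 54*80 + 0 = 4320 + 0 = 4320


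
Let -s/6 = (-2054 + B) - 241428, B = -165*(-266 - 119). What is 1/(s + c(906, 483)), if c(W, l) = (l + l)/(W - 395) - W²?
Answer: 73/18900276 ≈ 3.8624e-6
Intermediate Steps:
c(W, l) = -W² + 2*l/(-395 + W) (c(W, l) = (2*l)/(-395 + W) - W² = 2*l/(-395 + W) - W² = -W² + 2*l/(-395 + W))
B = 63525 (B = -165*(-385) = 63525)
s = 1079742 (s = -6*((-2054 + 63525) - 241428) = -6*(61471 - 241428) = -6*(-179957) = 1079742)
1/(s + c(906, 483)) = 1/(1079742 + (-1*906³ + 2*483 + 395*906²)/(-395 + 906)) = 1/(1079742 + (-1*743677416 + 966 + 395*820836)/511) = 1/(1079742 + (-743677416 + 966 + 324230220)/511) = 1/(1079742 + (1/511)*(-419446230)) = 1/(1079742 - 59920890/73) = 1/(18900276/73) = 73/18900276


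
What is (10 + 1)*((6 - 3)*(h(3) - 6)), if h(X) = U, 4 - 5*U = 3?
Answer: -957/5 ≈ -191.40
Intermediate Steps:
U = ⅕ (U = ⅘ - ⅕*3 = ⅘ - ⅗ = ⅕ ≈ 0.20000)
h(X) = ⅕
(10 + 1)*((6 - 3)*(h(3) - 6)) = (10 + 1)*((6 - 3)*(⅕ - 6)) = 11*(3*(-29/5)) = 11*(-87/5) = -957/5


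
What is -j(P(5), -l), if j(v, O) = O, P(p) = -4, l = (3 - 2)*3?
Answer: 3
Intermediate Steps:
l = 3 (l = 1*3 = 3)
-j(P(5), -l) = -(-1)*3 = -1*(-3) = 3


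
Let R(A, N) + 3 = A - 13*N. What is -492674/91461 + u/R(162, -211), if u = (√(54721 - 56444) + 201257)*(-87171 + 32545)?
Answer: -502755652856275/132709911 - 27313*I*√1723/1451 ≈ -3.7884e+6 - 781.35*I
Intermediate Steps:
R(A, N) = -3 + A - 13*N (R(A, N) = -3 + (A - 13*N) = -3 + A - 13*N)
u = -10993864882 - 54626*I*√1723 (u = (√(-1723) + 201257)*(-54626) = (I*√1723 + 201257)*(-54626) = (201257 + I*√1723)*(-54626) = -10993864882 - 54626*I*√1723 ≈ -1.0994e+10 - 2.2675e+6*I)
-492674/91461 + u/R(162, -211) = -492674/91461 + (-10993864882 - 54626*I*√1723)/(-3 + 162 - 13*(-211)) = -492674*1/91461 + (-10993864882 - 54626*I*√1723)/(-3 + 162 + 2743) = -492674/91461 + (-10993864882 - 54626*I*√1723)/2902 = -492674/91461 + (-10993864882 - 54626*I*√1723)*(1/2902) = -492674/91461 + (-5496932441/1451 - 27313*I*√1723/1451) = -502755652856275/132709911 - 27313*I*√1723/1451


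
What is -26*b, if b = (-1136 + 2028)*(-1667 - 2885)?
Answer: 105569984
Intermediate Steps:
b = -4060384 (b = 892*(-4552) = -4060384)
-26*b = -26*(-4060384) = 105569984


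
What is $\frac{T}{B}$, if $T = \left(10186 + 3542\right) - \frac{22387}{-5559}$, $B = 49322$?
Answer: $\frac{76336339}{274180998} \approx 0.27842$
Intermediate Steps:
$T = \frac{76336339}{5559}$ ($T = 13728 - - \frac{22387}{5559} = 13728 + \frac{22387}{5559} = \frac{76336339}{5559} \approx 13732.0$)
$\frac{T}{B} = \frac{76336339}{5559 \cdot 49322} = \frac{76336339}{5559} \cdot \frac{1}{49322} = \frac{76336339}{274180998}$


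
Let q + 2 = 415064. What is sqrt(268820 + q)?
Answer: sqrt(683882) ≈ 826.97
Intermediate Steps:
q = 415062 (q = -2 + 415064 = 415062)
sqrt(268820 + q) = sqrt(268820 + 415062) = sqrt(683882)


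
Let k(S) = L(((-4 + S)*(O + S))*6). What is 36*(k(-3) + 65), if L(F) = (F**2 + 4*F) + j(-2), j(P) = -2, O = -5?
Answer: 4114908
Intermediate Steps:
L(F) = -2 + F**2 + 4*F (L(F) = (F**2 + 4*F) - 2 = -2 + F**2 + 4*F)
k(S) = -2 + 24*(-5 + S)*(-4 + S) + 36*(-5 + S)**2*(-4 + S)**2 (k(S) = -2 + (((-4 + S)*(-5 + S))*6)**2 + 4*(((-4 + S)*(-5 + S))*6) = -2 + (((-5 + S)*(-4 + S))*6)**2 + 4*(((-5 + S)*(-4 + S))*6) = -2 + (6*(-5 + S)*(-4 + S))**2 + 4*(6*(-5 + S)*(-4 + S)) = -2 + 36*(-5 + S)**2*(-4 + S)**2 + 24*(-5 + S)*(-4 + S) = -2 + 24*(-5 + S)*(-4 + S) + 36*(-5 + S)**2*(-4 + S)**2)
36*(k(-3) + 65) = 36*((14878 - 13176*(-3) - 648*(-3)**3 + 36*(-3)**4 + 4380*(-3)**2) + 65) = 36*((14878 + 39528 - 648*(-27) + 36*81 + 4380*9) + 65) = 36*((14878 + 39528 + 17496 + 2916 + 39420) + 65) = 36*(114238 + 65) = 36*114303 = 4114908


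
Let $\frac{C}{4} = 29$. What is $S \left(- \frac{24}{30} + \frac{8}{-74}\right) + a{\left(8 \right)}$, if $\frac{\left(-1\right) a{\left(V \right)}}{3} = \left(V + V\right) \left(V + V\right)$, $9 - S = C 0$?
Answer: $- \frac{143592}{185} \approx -776.17$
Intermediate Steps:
$C = 116$ ($C = 4 \cdot 29 = 116$)
$S = 9$ ($S = 9 - 116 \cdot 0 = 9 - 0 = 9 + 0 = 9$)
$a{\left(V \right)} = - 12 V^{2}$ ($a{\left(V \right)} = - 3 \left(V + V\right) \left(V + V\right) = - 3 \cdot 2 V 2 V = - 3 \cdot 4 V^{2} = - 12 V^{2}$)
$S \left(- \frac{24}{30} + \frac{8}{-74}\right) + a{\left(8 \right)} = 9 \left(- \frac{24}{30} + \frac{8}{-74}\right) - 12 \cdot 8^{2} = 9 \left(\left(-24\right) \frac{1}{30} + 8 \left(- \frac{1}{74}\right)\right) - 768 = 9 \left(- \frac{4}{5} - \frac{4}{37}\right) - 768 = 9 \left(- \frac{168}{185}\right) - 768 = - \frac{1512}{185} - 768 = - \frac{143592}{185}$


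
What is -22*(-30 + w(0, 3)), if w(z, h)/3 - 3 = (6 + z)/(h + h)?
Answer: 396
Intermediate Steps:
w(z, h) = 9 + 3*(6 + z)/(2*h) (w(z, h) = 9 + 3*((6 + z)/(h + h)) = 9 + 3*((6 + z)/((2*h))) = 9 + 3*((6 + z)*(1/(2*h))) = 9 + 3*((6 + z)/(2*h)) = 9 + 3*(6 + z)/(2*h))
-22*(-30 + w(0, 3)) = -22*(-30 + (3/2)*(6 + 0 + 6*3)/3) = -22*(-30 + (3/2)*(1/3)*(6 + 0 + 18)) = -22*(-30 + (3/2)*(1/3)*24) = -22*(-30 + 12) = -22*(-18) = 396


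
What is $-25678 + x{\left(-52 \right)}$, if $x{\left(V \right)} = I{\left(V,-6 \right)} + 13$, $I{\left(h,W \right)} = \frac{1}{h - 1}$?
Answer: $- \frac{1360246}{53} \approx -25665.0$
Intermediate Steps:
$I{\left(h,W \right)} = \frac{1}{-1 + h}$
$x{\left(V \right)} = 13 + \frac{1}{-1 + V}$ ($x{\left(V \right)} = \frac{1}{-1 + V} + 13 = 13 + \frac{1}{-1 + V}$)
$-25678 + x{\left(-52 \right)} = -25678 + \frac{-12 + 13 \left(-52\right)}{-1 - 52} = -25678 + \frac{-12 - 676}{-53} = -25678 - - \frac{688}{53} = -25678 + \frac{688}{53} = - \frac{1360246}{53}$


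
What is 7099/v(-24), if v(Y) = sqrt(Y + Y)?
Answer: -7099*I*sqrt(3)/12 ≈ -1024.7*I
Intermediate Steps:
v(Y) = sqrt(2)*sqrt(Y) (v(Y) = sqrt(2*Y) = sqrt(2)*sqrt(Y))
7099/v(-24) = 7099/((sqrt(2)*sqrt(-24))) = 7099/((sqrt(2)*(2*I*sqrt(6)))) = 7099/((4*I*sqrt(3))) = 7099*(-I*sqrt(3)/12) = -7099*I*sqrt(3)/12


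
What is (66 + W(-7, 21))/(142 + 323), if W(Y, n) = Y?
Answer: 59/465 ≈ 0.12688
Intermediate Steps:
(66 + W(-7, 21))/(142 + 323) = (66 - 7)/(142 + 323) = 59/465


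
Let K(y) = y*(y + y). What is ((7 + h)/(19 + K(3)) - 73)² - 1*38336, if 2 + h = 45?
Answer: -45454183/1369 ≈ -33203.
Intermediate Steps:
K(y) = 2*y² (K(y) = y*(2*y) = 2*y²)
h = 43 (h = -2 + 45 = 43)
((7 + h)/(19 + K(3)) - 73)² - 1*38336 = ((7 + 43)/(19 + 2*3²) - 73)² - 1*38336 = (50/(19 + 2*9) - 73)² - 38336 = (50/(19 + 18) - 73)² - 38336 = (50/37 - 73)² - 38336 = (-2651/37)² - 38336 = 7027801/1369 - 38336 = -45454183/1369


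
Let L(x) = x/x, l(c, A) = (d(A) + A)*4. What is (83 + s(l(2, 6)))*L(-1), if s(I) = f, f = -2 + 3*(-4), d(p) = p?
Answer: 69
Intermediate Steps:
l(c, A) = 8*A (l(c, A) = (A + A)*4 = (2*A)*4 = 8*A)
f = -14 (f = -2 - 12 = -14)
s(I) = -14
L(x) = 1
(83 + s(l(2, 6)))*L(-1) = (83 - 14)*1 = 69*1 = 69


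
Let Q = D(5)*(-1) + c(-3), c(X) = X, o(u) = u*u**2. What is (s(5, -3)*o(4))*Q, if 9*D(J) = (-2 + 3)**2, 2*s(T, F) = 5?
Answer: -4480/9 ≈ -497.78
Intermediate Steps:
s(T, F) = 5/2 (s(T, F) = (1/2)*5 = 5/2)
o(u) = u**3
D(J) = 1/9 (D(J) = (-2 + 3)**2/9 = (1/9)*1**2 = (1/9)*1 = 1/9)
Q = -28/9 (Q = (1/9)*(-1) - 3 = -1/9 - 3 = -28/9 ≈ -3.1111)
(s(5, -3)*o(4))*Q = ((5/2)*4**3)*(-28/9) = ((5/2)*64)*(-28/9) = 160*(-28/9) = -4480/9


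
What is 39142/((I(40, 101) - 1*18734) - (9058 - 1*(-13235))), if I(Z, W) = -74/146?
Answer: -1428683/1497504 ≈ -0.95404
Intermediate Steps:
I(Z, W) = -37/73 (I(Z, W) = -74*1/146 = -37/73)
39142/((I(40, 101) - 1*18734) - (9058 - 1*(-13235))) = 39142/((-37/73 - 1*18734) - (9058 - 1*(-13235))) = 39142/((-37/73 - 18734) - (9058 + 13235)) = 39142/(-1367619/73 - 1*22293) = 39142/(-1367619/73 - 22293) = 39142/(-2995008/73) = 39142*(-73/2995008) = -1428683/1497504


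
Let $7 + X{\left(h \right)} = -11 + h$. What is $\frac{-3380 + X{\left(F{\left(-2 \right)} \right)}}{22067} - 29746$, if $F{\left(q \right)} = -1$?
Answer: $- \frac{656408381}{22067} \approx -29746.0$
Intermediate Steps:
$X{\left(h \right)} = -18 + h$ ($X{\left(h \right)} = -7 + \left(-11 + h\right) = -18 + h$)
$\frac{-3380 + X{\left(F{\left(-2 \right)} \right)}}{22067} - 29746 = \frac{-3380 - 19}{22067} - 29746 = \left(-3380 - 19\right) \frac{1}{22067} - 29746 = \left(-3399\right) \frac{1}{22067} - 29746 = - \frac{3399}{22067} - 29746 = - \frac{656408381}{22067}$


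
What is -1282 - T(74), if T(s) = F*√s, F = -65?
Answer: -1282 + 65*√74 ≈ -722.85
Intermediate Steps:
T(s) = -65*√s
-1282 - T(74) = -1282 - (-65)*√74 = -1282 + 65*√74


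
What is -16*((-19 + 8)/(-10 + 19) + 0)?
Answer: 176/9 ≈ 19.556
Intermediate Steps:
-16*((-19 + 8)/(-10 + 19) + 0) = -16*(-11/9 + 0) = -16*(-11/9) = 176/9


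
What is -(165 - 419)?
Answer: 254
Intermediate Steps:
-(165 - 419) = -1*(-254) = 254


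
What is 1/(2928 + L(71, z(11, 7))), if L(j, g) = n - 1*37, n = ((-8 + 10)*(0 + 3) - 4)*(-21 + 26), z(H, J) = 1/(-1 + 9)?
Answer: 1/2901 ≈ 0.00034471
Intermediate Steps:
z(H, J) = 1/8
n = 10 (n = (2*3 - 4)*5 = (6 - 4)*5 = 2*5 = 10)
L(j, g) = -27 (L(j, g) = 10 - 1*37 = 10 - 37 = -27)
1/(2928 + L(71, z(11, 7))) = 1/(2928 - 27) = 1/2901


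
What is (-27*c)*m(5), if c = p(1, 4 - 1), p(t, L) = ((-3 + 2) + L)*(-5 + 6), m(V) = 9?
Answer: -486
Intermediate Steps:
p(t, L) = -1 + L (p(t, L) = (-1 + L)*1 = -1 + L)
c = 2 (c = -1 + (4 - 1) = -1 + 3 = 2)
(-27*c)*m(5) = -27*2*9 = -54*9 = -486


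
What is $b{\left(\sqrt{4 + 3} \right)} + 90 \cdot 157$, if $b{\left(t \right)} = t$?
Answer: $14130 + \sqrt{7} \approx 14133.0$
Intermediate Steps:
$b{\left(\sqrt{4 + 3} \right)} + 90 \cdot 157 = \sqrt{4 + 3} + 90 \cdot 157 = \sqrt{7} + 14130 = 14130 + \sqrt{7}$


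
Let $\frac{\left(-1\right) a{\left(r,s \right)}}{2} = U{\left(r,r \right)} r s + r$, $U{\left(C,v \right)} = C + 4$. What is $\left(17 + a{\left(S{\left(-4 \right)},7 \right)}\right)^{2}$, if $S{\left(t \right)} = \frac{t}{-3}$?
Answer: $\frac{588289}{81} \approx 7262.8$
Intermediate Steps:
$S{\left(t \right)} = - \frac{t}{3}$ ($S{\left(t \right)} = t \left(- \frac{1}{3}\right) = - \frac{t}{3}$)
$U{\left(C,v \right)} = 4 + C$
$a{\left(r,s \right)} = - 2 r - 2 r s \left(4 + r\right)$ ($a{\left(r,s \right)} = - 2 \left(\left(4 + r\right) r s + r\right) = - 2 \left(r \left(4 + r\right) s + r\right) = - 2 \left(r s \left(4 + r\right) + r\right) = - 2 \left(r + r s \left(4 + r\right)\right) = - 2 r - 2 r s \left(4 + r\right)$)
$\left(17 + a{\left(S{\left(-4 \right)},7 \right)}\right)^{2} = \left(17 - 2 \left(\left(- \frac{1}{3}\right) \left(-4\right)\right) \left(1 + 7 \left(4 - - \frac{4}{3}\right)\right)\right)^{2} = \left(17 - \frac{8 \left(1 + 7 \left(4 + \frac{4}{3}\right)\right)}{3}\right)^{2} = \left(17 - \frac{8 \left(1 + 7 \cdot \frac{16}{3}\right)}{3}\right)^{2} = \left(17 - \frac{8 \left(1 + \frac{112}{3}\right)}{3}\right)^{2} = \left(17 - \frac{8}{3} \cdot \frac{115}{3}\right)^{2} = \left(17 - \frac{920}{9}\right)^{2} = \left(- \frac{767}{9}\right)^{2} = \frac{588289}{81}$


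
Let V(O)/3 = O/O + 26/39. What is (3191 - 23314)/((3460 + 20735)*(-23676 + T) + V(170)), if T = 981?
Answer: 20123/549105520 ≈ 3.6647e-5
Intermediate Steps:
V(O) = 5 (V(O) = 3*(O/O + 26/39) = 3*(1 + 26*(1/39)) = 3*(1 + ⅔) = 3*(5/3) = 5)
(3191 - 23314)/((3460 + 20735)*(-23676 + T) + V(170)) = (3191 - 23314)/((3460 + 20735)*(-23676 + 981) + 5) = -20123/(24195*(-22695) + 5) = -20123/(-549105525 + 5) = -20123/(-549105520) = -20123*(-1/549105520) = 20123/549105520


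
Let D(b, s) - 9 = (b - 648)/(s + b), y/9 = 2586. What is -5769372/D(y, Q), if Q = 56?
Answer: -1602374390/2769 ≈ -5.7868e+5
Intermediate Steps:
y = 23274 (y = 9*2586 = 23274)
D(b, s) = 9 + (-648 + b)/(b + s) (D(b, s) = 9 + (b - 648)/(s + b) = 9 + (-648 + b)/(b + s))
-5769372/D(y, Q) = -5769372*(23274 + 56)/(-648 + 9*56 + 10*23274) = -5769372*23330/(-648 + 504 + 232740) = -5769372/((1/23330)*232596) = -5769372/116298/11665 = -5769372*11665/116298 = -1602374390/2769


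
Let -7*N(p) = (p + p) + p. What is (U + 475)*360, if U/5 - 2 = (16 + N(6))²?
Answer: 24460200/49 ≈ 4.9919e+5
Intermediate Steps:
N(p) = -3*p/7 (N(p) = -((p + p) + p)/7 = -(2*p + p)/7 = -3*p/7)
U = 44670/49 (U = 10 + 5*(16 - 3/7*6)² = 10 + 5*(16 - 18/7)² = 10 + 5*(94/7)² = 10 + 5*(8836/49) = 10 + 44180/49 = 44670/49 ≈ 911.63)
(U + 475)*360 = (44670/49 + 475)*360 = (67945/49)*360 = 24460200/49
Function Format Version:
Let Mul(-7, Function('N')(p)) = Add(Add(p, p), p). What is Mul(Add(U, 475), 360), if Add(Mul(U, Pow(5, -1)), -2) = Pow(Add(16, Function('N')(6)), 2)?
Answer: Rational(24460200, 49) ≈ 4.9919e+5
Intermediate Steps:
Function('N')(p) = Mul(Rational(-3, 7), p) (Function('N')(p) = Mul(Rational(-1, 7), Add(Add(p, p), p)) = Mul(Rational(-1, 7), Add(Mul(2, p), p)) = Mul(Rational(-1, 7), Mul(3, p)) = Mul(Rational(-3, 7), p))
U = Rational(44670, 49) (U = Add(10, Mul(5, Pow(Add(16, Mul(Rational(-3, 7), 6)), 2))) = Add(10, Mul(5, Pow(Add(16, Rational(-18, 7)), 2))) = Add(10, Mul(5, Pow(Rational(94, 7), 2))) = Add(10, Mul(5, Rational(8836, 49))) = Add(10, Rational(44180, 49)) = Rational(44670, 49) ≈ 911.63)
Mul(Add(U, 475), 360) = Mul(Add(Rational(44670, 49), 475), 360) = Mul(Rational(67945, 49), 360) = Rational(24460200, 49)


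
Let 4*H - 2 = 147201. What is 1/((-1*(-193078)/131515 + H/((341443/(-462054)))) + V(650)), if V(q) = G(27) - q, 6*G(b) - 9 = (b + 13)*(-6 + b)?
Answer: -44904876145/2259040550270036 ≈ -1.9878e-5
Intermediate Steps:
G(b) = 3/2 + (-6 + b)*(13 + b)/6 (G(b) = 3/2 + ((b + 13)*(-6 + b))/6 = 3/2 + ((13 + b)*(-6 + b))/6 = 3/2 + ((-6 + b)*(13 + b))/6 = 3/2 + (-6 + b)*(13 + b)/6)
H = 147203/4 (H = ½ + (¼)*147201 = ½ + 147201/4 = 147203/4 ≈ 36801.)
V(q) = 283/2 - q (V(q) = (-23/2 + (⅙)*27² + (7/6)*27) - q = (-23/2 + (⅙)*729 + 63/2) - q = (-23/2 + 243/2 + 63/2) - q = 283/2 - q)
1/((-1*(-193078)/131515 + H/((341443/(-462054)))) + V(650)) = 1/((-1*(-193078)/131515 + 147203/(4*((341443/(-462054))))) + (283/2 - 1*650)) = 1/((193078*(1/131515) + 147203/(4*((341443*(-1/462054))))) + (283/2 - 650)) = 1/((193078/131515 + 147203/(4*(-341443/462054))) - 1017/2) = 1/((193078/131515 + (147203/4)*(-462054/341443)) - 1017/2) = 1/((193078/131515 - 34007867481/682886) - 1017/2) = 1/(-4472412841500607/89809752290 - 1017/2) = 1/(-2259040550270036/44904876145) = -44904876145/2259040550270036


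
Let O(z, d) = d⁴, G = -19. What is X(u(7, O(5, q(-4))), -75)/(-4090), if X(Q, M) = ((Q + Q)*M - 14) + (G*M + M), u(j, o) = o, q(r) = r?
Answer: 18532/2045 ≈ 9.0621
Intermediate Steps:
X(Q, M) = -14 - 18*M + 2*M*Q (X(Q, M) = ((Q + Q)*M - 14) + (-19*M + M) = ((2*Q)*M - 14) - 18*M = (2*M*Q - 14) - 18*M = (-14 + 2*M*Q) - 18*M = -14 - 18*M + 2*M*Q)
X(u(7, O(5, q(-4))), -75)/(-4090) = (-14 - 18*(-75) + 2*(-75)*(-4)⁴)/(-4090) = (-14 + 1350 + 2*(-75)*256)*(-1/4090) = (-14 + 1350 - 38400)*(-1/4090) = -37064*(-1/4090) = 18532/2045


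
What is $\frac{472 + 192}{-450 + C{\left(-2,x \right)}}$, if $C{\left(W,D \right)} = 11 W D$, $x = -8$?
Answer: $- \frac{332}{137} \approx -2.4234$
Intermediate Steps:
$C{\left(W,D \right)} = 11 D W$
$\frac{472 + 192}{-450 + C{\left(-2,x \right)}} = \frac{472 + 192}{-450 + 11 \left(-8\right) \left(-2\right)} = \frac{664}{-450 + 176} = \frac{664}{-274} = 664 \left(- \frac{1}{274}\right) = - \frac{332}{137}$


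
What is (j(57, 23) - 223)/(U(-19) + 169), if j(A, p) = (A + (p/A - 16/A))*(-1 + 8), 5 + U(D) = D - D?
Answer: 10081/9348 ≈ 1.0784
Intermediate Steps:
U(D) = -5 (U(D) = -5 + (D - D) = -5 + 0 = -5)
j(A, p) = -112/A + 7*A + 7*p/A (j(A, p) = (A + (-16/A + p/A))*7 = (A - 16/A + p/A)*7 = -112/A + 7*A + 7*p/A)
(j(57, 23) - 223)/(U(-19) + 169) = (7*(-16 + 23 + 57**2)/57 - 223)/(-5 + 169) = (7*(1/57)*(-16 + 23 + 3249) - 223)/164 = (7*(1/57)*3256 - 223)*(1/164) = (22792/57 - 223)*(1/164) = (10081/57)*(1/164) = 10081/9348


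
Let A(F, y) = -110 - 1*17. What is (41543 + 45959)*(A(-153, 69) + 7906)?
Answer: 680678058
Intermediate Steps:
A(F, y) = -127 (A(F, y) = -110 - 17 = -127)
(41543 + 45959)*(A(-153, 69) + 7906) = (41543 + 45959)*(-127 + 7906) = 87502*7779 = 680678058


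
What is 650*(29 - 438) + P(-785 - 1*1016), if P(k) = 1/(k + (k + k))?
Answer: -1436387551/5403 ≈ -2.6585e+5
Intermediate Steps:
P(k) = 1/(3*k) (P(k) = 1/(k + 2*k) = 1/(3*k))
650*(29 - 438) + P(-785 - 1*1016) = 650*(29 - 438) + 1/(3*(-785 - 1*1016)) = 650*(-409) + 1/(3*(-785 - 1016)) = -265850 + (1/3)/(-1801) = -265850 + (1/3)*(-1/1801) = -265850 - 1/5403 = -1436387551/5403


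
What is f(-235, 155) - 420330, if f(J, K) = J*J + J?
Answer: -365340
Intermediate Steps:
f(J, K) = J + J² (f(J, K) = J² + J = J + J²)
f(-235, 155) - 420330 = -235*(1 - 235) - 420330 = -235*(-234) - 420330 = 54990 - 420330 = -365340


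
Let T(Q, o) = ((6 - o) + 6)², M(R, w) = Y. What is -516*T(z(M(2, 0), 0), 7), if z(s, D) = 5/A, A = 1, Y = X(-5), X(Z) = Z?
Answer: -12900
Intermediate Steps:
Y = -5
M(R, w) = -5
z(s, D) = 5 (z(s, D) = 5/1 = 5*1 = 5)
T(Q, o) = (12 - o)²
-516*T(z(M(2, 0), 0), 7) = -516*(-12 + 7)² = -516*(-5)² = -516*25 = -12900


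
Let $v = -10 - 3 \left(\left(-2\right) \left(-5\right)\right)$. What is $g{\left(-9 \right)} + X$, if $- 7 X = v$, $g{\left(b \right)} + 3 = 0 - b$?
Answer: $\frac{82}{7} \approx 11.714$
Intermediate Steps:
$g{\left(b \right)} = -3 - b$ ($g{\left(b \right)} = -3 + \left(0 - b\right) = -3 - b$)
$v = -40$ ($v = -10 - 30 = -40$)
$X = \frac{40}{7}$ ($X = \left(- \frac{1}{7}\right) \left(-40\right) = \frac{40}{7} \approx 5.7143$)
$g{\left(-9 \right)} + X = \left(-3 - -9\right) + \frac{40}{7} = \left(-3 + 9\right) + \frac{40}{7} = 6 + \frac{40}{7} = \frac{82}{7}$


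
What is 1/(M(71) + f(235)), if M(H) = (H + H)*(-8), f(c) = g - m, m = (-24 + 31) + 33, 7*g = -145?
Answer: -7/8377 ≈ -0.00083562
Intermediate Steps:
g = -145/7 (g = (⅐)*(-145) = -145/7 ≈ -20.714)
m = 40 (m = 7 + 33 = 40)
f(c) = -425/7 (f(c) = -145/7 - 1*40 = -145/7 - 40 = -425/7)
M(H) = -16*H (M(H) = (2*H)*(-8) = -16*H)
1/(M(71) + f(235)) = 1/(-16*71 - 425/7) = 1/(-1136 - 425/7) = 1/(-8377/7) = -7/8377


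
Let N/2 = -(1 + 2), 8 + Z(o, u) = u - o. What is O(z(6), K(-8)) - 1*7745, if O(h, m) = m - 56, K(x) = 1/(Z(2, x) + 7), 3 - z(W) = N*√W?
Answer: -85812/11 ≈ -7801.1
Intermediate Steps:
Z(o, u) = -8 + u - o (Z(o, u) = -8 + (u - o) = -8 + u - o)
N = -6 (N = 2*(-(1 + 2)) = 2*(-1*3) = 2*(-3) = -6)
z(W) = 3 + 6*√W (z(W) = 3 - (-6)*√W = 3 + 6*√W)
K(x) = 1/(-3 + x) (K(x) = 1/((-8 + x - 1*2) + 7) = 1/((-8 + x - 2) + 7) = 1/((-10 + x) + 7) = 1/(-3 + x))
O(h, m) = -56 + m
O(z(6), K(-8)) - 1*7745 = (-56 + 1/(-3 - 8)) - 1*7745 = (-56 + 1/(-11)) - 7745 = (-56 - 1/11) - 7745 = -617/11 - 7745 = -85812/11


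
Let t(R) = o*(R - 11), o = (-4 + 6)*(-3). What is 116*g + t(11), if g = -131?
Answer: -15196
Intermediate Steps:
o = -6 (o = 2*(-3) = -6)
t(R) = 66 - 6*R (t(R) = -6*(R - 11) = -6*(-11 + R) = 66 - 6*R)
116*g + t(11) = 116*(-131) + (66 - 6*11) = -15196 + (66 - 66) = -15196 + 0 = -15196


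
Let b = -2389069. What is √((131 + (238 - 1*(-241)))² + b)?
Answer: I*√2016969 ≈ 1420.2*I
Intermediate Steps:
√((131 + (238 - 1*(-241)))² + b) = √((131 + (238 - 1*(-241)))² - 2389069) = √((131 + (238 + 241))² - 2389069) = √((131 + 479)² - 2389069) = √(610² - 2389069) = √(372100 - 2389069) = √(-2016969) = I*√2016969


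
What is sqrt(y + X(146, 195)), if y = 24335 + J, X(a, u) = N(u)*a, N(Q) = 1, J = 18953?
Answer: 3*sqrt(4826) ≈ 208.41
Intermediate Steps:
X(a, u) = a (X(a, u) = 1*a = a)
y = 43288 (y = 24335 + 18953 = 43288)
sqrt(y + X(146, 195)) = sqrt(43288 + 146) = sqrt(43434) = 3*sqrt(4826)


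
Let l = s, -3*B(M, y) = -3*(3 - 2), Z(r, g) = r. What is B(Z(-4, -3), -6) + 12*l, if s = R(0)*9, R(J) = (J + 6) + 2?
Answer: 865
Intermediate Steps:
R(J) = 8 + J (R(J) = (6 + J) + 2 = 8 + J)
B(M, y) = 1 (B(M, y) = -(-1)*(3 - 2) = -(-1) = -1/3*(-3) = 1)
s = 72 (s = (8 + 0)*9 = 8*9 = 72)
l = 72
B(Z(-4, -3), -6) + 12*l = 1 + 12*72 = 1 + 864 = 865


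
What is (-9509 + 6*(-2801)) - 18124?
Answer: -44439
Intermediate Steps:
(-9509 + 6*(-2801)) - 18124 = (-9509 - 16806) - 18124 = -26315 - 18124 = -44439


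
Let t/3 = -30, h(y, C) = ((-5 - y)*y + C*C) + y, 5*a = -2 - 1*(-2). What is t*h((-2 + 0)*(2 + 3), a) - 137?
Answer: 5263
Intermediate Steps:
a = 0 (a = (-2 - 1*(-2))/5 = (-2 + 2)/5 = (⅕)*0 = 0)
h(y, C) = y + C² + y*(-5 - y) (h(y, C) = (y*(-5 - y) + C²) + y = (C² + y*(-5 - y)) + y = y + C² + y*(-5 - y))
t = -90 (t = 3*(-30) = -90)
t*h((-2 + 0)*(2 + 3), a) - 137 = -90*(0² - ((-2 + 0)*(2 + 3))² - 4*(-2 + 0)*(2 + 3)) - 137 = -90*(0 - (-2*5)² - (-8)*5) - 137 = -90*(0 - 1*(-10)² - 4*(-10)) - 137 = -90*(0 - 1*100 + 40) - 137 = -90*(0 - 100 + 40) - 137 = -90*(-60) - 137 = 5400 - 137 = 5263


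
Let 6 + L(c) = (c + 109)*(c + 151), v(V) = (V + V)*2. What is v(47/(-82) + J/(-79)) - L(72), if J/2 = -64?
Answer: -130702757/3239 ≈ -40353.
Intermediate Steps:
J = -128 (J = 2*(-64) = -128)
v(V) = 4*V (v(V) = (2*V)*2 = 4*V)
L(c) = -6 + (109 + c)*(151 + c) (L(c) = -6 + (c + 109)*(c + 151) = -6 + (109 + c)*(151 + c))
v(47/(-82) + J/(-79)) - L(72) = 4*(47/(-82) - 128/(-79)) - (16453 + 72² + 260*72) = 4*(47*(-1/82) - 128*(-1/79)) - (16453 + 5184 + 18720) = 4*(-47/82 + 128/79) - 1*40357 = 4*(6783/6478) - 40357 = 13566/3239 - 40357 = -130702757/3239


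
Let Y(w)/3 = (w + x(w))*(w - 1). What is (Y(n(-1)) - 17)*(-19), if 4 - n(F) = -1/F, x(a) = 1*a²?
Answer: -1045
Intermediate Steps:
x(a) = a²
n(F) = 4 + 1/F (n(F) = 4 - (-1)/F = 4 + 1/F)
Y(w) = 3*(-1 + w)*(w + w²) (Y(w) = 3*((w + w²)*(w - 1)) = 3*((w + w²)*(-1 + w)) = 3*((-1 + w)*(w + w²)) = 3*(-1 + w)*(w + w²))
(Y(n(-1)) - 17)*(-19) = (3*(4 + 1/(-1))*(-1 + (4 + 1/(-1))²) - 17)*(-19) = (3*(4 - 1)*(-1 + (4 - 1)²) - 17)*(-19) = (3*3*(-1 + 3²) - 17)*(-19) = (3*3*(-1 + 9) - 17)*(-19) = (3*3*8 - 17)*(-19) = (72 - 17)*(-19) = 55*(-19) = -1045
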